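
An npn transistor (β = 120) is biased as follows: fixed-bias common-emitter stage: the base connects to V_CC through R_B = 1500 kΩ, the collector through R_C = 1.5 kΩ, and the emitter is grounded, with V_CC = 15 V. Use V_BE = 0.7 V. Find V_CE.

V_CE ≈ 13 V

Base loop: V_CC = I_B·R_B + V_BE, so I_B = (15 − 0.7)/1500 kΩ = 0.00953 mA.
In the active region I_C = β·I_B = 120 × 0.00953 = 1.14 mA.
Collector loop: V_CE = V_CC − I_C·R_C = 15 − 1.14×1.5 = 13.3 V.
Since V_CE = 13.3 V > V_CE(sat) ≈ 0.2 V, the transistor is in the active region as assumed.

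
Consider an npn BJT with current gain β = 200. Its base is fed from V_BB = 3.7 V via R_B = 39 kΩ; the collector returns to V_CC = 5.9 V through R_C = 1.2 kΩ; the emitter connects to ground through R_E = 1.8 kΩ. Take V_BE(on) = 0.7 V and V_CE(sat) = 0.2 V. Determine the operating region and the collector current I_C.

Assume active. Base-emitter loop: I_B = (V_BB − V_BE)/(R_B + (β+1)R_E) = (3.7 − 0.7)/(39 + 201×1.8) = 0.00749 mA.
I_C = β·I_B = 200×0.00749 = 1.5 mA.
V_CE = V_CC − I_C·R_C − I_E·R_E = 5.9 − 1.5×1.2 − 1.5×1.8 = 1.4 V > V_CE(sat), so the active-region assumption holds.

active; I_C ≈ 1.5 mA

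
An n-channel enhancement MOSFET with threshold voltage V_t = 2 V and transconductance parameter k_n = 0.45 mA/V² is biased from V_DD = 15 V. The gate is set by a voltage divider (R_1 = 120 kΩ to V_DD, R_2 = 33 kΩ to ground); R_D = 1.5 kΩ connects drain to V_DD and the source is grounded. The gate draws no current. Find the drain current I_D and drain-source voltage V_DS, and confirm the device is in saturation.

V_G = V_DD·R_2/(R_1+R_2) = 15×33/153 = 3.24 V. With the source grounded, V_GS = V_G = 3.24 V.
Assume saturation: I_D = (k_n/2)(V_GS − V_t)² = (0.45/2)×(3.24 − 2)² = 0.225×1.24² = 0.343 mA.
V_DS = V_DD − I_D·R_D = 15 − 0.343×1.5 = 14.5 V.
Saturation requires V_DS ≥ V_GS − V_t = 1.24 V; 14.5 ≥ 1.24 ✓.

I_D ≈ 0.34 mA, V_DS ≈ 14 V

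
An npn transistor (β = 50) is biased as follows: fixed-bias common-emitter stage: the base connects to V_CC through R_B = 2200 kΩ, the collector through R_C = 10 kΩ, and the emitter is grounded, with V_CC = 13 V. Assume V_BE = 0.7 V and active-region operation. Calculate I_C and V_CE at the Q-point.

Base loop: V_CC = I_B·R_B + V_BE, so I_B = (13 − 0.7)/2200 kΩ = 0.00559 mA.
In the active region I_C = β·I_B = 50 × 0.00559 = 0.28 mA.
Collector loop: V_CE = V_CC − I_C·R_C = 13 − 0.28×10 = 10.2 V.
Since V_CE = 10.2 V > V_CE(sat) ≈ 0.2 V, the transistor is in the active region as assumed.

I_C ≈ 0.28 mA, V_CE ≈ 10 V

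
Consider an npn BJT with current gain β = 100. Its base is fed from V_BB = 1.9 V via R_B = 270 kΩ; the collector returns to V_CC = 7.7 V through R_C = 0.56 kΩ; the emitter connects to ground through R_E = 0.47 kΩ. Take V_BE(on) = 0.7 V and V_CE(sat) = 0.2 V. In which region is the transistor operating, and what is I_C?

Assume active. Base-emitter loop: I_B = (V_BB − V_BE)/(R_B + (β+1)R_E) = (1.9 − 0.7)/(270 + 101×0.47) = 0.00378 mA.
I_C = β·I_B = 100×0.00378 = 0.378 mA.
V_CE = V_CC − I_C·R_C − I_E·R_E = 7.7 − 0.378×0.56 − 0.382×0.47 = 7.31 V > V_CE(sat), so the active-region assumption holds.

active; I_C ≈ 0.38 mA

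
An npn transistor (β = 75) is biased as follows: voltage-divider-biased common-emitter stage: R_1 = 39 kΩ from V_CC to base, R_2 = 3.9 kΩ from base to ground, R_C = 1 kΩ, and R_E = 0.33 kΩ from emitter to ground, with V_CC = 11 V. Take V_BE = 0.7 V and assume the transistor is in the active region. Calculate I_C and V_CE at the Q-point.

Thevenize the base divider: V_Th = V_CC·R_2/(R_1+R_2) = 11×3.9/42.9 = 1 V, R_Th = R_1‖R_2 = 3.55 kΩ.
Base-emitter loop: V_Th = I_B·R_Th + V_BE + (β+1)I_B·R_E, so I_B = (1 − 0.7) / (3.55 + 76×0.33) = 0.0105 mA.
I_C = β·I_B = 75×0.0105 = 0.786 mA, and I_E = (β+1)I_B = 0.796 mA.
V_CE = V_CC − I_C·R_C − I_E·R_E = 11 − 0.786×1 − 0.796×0.33 = 9.95 V.
V_CE = 9.95 V > 0.2 V confirms active-region operation.

I_C ≈ 0.79 mA, V_CE ≈ 10 V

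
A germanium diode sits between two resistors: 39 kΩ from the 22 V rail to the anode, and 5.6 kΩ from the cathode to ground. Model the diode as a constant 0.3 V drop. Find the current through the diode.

The two resistors are in series with the diode, so KVL gives 22 = I·39 + 0.3 + I·5.6.
I = (22 − 0.3) / (39 + 5.6) kΩ = 21.7 / 44.6 = 0.487 mA.

I ≈ 0.49 mA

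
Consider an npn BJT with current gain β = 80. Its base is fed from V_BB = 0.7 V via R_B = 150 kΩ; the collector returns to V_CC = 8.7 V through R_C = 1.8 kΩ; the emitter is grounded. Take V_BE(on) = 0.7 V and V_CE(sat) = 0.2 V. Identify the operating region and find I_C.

cutoff; I_C ≈ 0

V_BB = 0.7 V ≤ V_BE(on) = 0.7 V, so the base-emitter junction is not forward biased.
The transistor is in cutoff: I_B = I_C = 0.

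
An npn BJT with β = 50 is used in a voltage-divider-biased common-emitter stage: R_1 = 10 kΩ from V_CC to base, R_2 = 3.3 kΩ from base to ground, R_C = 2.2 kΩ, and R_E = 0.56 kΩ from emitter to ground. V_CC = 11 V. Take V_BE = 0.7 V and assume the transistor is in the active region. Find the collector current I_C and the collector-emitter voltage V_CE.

I_C ≈ 3.3 mA, V_CE ≈ 1.9 V

Thevenize the base divider: V_Th = V_CC·R_2/(R_1+R_2) = 11×3.3/13.3 = 2.73 V, R_Th = R_1‖R_2 = 2.48 kΩ.
Base-emitter loop: V_Th = I_B·R_Th + V_BE + (β+1)I_B·R_E, so I_B = (2.73 − 0.7) / (2.48 + 51×0.56) = 0.0654 mA.
I_C = β·I_B = 50×0.0654 = 3.27 mA, and I_E = (β+1)I_B = 3.33 mA.
V_CE = V_CC − I_C·R_C − I_E·R_E = 11 − 3.27×2.2 − 3.33×0.56 = 1.94 V.
V_CE = 1.94 V > 0.2 V confirms active-region operation.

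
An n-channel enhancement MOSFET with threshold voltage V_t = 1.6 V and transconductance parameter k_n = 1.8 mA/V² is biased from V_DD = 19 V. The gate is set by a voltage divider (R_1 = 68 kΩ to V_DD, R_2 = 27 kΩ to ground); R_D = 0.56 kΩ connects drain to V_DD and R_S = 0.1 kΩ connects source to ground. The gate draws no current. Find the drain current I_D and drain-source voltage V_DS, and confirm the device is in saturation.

V_G = V_DD·R_2/(R_1+R_2) = 19×27/95 = 5.4 V.
Assume saturation: I_D = (k_n/2)(V_GS − V_t)² with V_GS = V_G − I_D·R_S = 5.4 − 0.1·I_D.
Substituting gives 0.009·I_D² − 1.68·I_D + 13 = 0, with roots I_D = 8.06 or 179 mA.
The root I_D = 179 mA gives V_GS = -12.5 V ≤ V_t, so take I_D = 8.06 mA.
Then V_GS = 4.59 V and V_DS = V_DD − I_D(R_D+R_S) = 19 − 8.06×0.66 = 13.7 V.
Saturation requires V_DS ≥ V_GS − V_t = 2.99 V; 13.7 ≥ 2.99 ✓.

I_D ≈ 8.1 mA, V_DS ≈ 14 V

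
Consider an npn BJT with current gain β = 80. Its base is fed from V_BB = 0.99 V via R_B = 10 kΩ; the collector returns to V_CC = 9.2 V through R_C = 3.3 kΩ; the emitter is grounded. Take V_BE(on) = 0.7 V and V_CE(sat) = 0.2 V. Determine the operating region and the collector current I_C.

Assume active. Base-emitter loop: I_B = (V_BB − V_BE)/R_B = (0.99 − 0.7)/10 = 0.029 mA.
I_C = β·I_B = 80×0.029 = 2.32 mA.
V_CE = V_CC − I_C·R_C = 9.2 − 2.32×3.3 = 1.54 V > V_CE(sat), so the active-region assumption holds.

active; I_C ≈ 2.3 mA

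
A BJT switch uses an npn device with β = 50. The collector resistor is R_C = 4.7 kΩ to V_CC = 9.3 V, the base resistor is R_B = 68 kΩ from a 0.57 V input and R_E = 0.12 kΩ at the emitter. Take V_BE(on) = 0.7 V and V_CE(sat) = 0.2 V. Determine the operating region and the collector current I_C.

V_BB = 0.57 V ≤ V_BE(on) = 0.7 V, so the base-emitter junction is not forward biased.
The transistor is in cutoff: I_B = I_C = 0.

cutoff; I_C ≈ 0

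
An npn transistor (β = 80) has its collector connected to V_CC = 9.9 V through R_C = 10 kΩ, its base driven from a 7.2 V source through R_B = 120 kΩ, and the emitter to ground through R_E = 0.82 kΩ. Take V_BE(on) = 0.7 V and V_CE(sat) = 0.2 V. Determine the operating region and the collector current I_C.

saturation; I_C ≈ 0.89 mA

Assume active: I_B = (7.2 − 0.7)/(120 + 81×0.82) = 0.0349 mA, I_C = β·I_B = 2.79 mA.
Then V_CE = 9.9 − 2.79×10 − 2.82×0.82 = -20.3 V < 0.2 V — the active assumption fails.
Re-solve with V_CE = 0.2 V. KCL at the emitter: V_E/R_E = (V_BB−0.7−V_E)/R_B + (V_CC−0.2−V_E)/R_C, giving V_E = 0.771 V.
I_C = (V_CC − 0.2 − V_E)/R_C = (9.7 − 0.771)/10 = 0.893 mA.
Check: I_B = (6.5 − 0.771)/120 = 0.0477 mA, and β·I_B = 3.82 mA > I_C, confirming saturation.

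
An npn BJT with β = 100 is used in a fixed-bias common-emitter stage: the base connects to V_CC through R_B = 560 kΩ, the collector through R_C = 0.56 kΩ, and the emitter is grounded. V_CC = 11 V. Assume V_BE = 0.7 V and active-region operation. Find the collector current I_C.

I_C ≈ 1.8 mA

Base loop: V_CC = I_B·R_B + V_BE, so I_B = (11 − 0.7)/560 kΩ = 0.0184 mA.
In the active region I_C = β·I_B = 100 × 0.0184 = 1.84 mA.
Collector loop: V_CE = V_CC − I_C·R_C = 11 − 1.84×0.56 = 9.97 V.
Since V_CE = 9.97 V > V_CE(sat) ≈ 0.2 V, the transistor is in the active region as assumed.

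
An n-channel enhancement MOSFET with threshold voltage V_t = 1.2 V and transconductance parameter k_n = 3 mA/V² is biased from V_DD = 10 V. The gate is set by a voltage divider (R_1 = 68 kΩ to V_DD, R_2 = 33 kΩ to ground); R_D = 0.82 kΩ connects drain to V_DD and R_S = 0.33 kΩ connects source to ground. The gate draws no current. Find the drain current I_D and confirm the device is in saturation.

V_G = V_DD·R_2/(R_1+R_2) = 10×33/101 = 3.27 V.
Assume saturation: I_D = (k_n/2)(V_GS − V_t)² with V_GS = V_G − I_D·R_S = 3.27 − 0.33·I_D.
Substituting gives 0.163·I_D² − 3.05·I_D + 6.41 = 0, with roots I_D = 2.42 or 16.2 mA.
The root I_D = 16.2 mA gives V_GS = -2.09 V ≤ V_t, so take I_D = 2.42 mA.
Then V_GS = 2.47 V and V_DS = V_DD − I_D(R_D+R_S) = 10 − 2.42×1.15 = 7.22 V.
Saturation requires V_DS ≥ V_GS − V_t = 1.27 V; 7.22 ≥ 1.27 ✓.

I_D ≈ 2.4 mA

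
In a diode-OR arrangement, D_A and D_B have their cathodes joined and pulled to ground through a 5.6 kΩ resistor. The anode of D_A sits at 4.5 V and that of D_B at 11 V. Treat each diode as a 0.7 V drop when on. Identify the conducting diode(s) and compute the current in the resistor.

Only D_B conducts; I_R ≈ 1.8 mA

Assume both conduct. Then node N would need to be at both 4.5−0.7 = 3.8 V and 11−0.7 = 10.3 V, which is impossible.
Assume only D_B conducts: V_N = 11 − 0.7 = 10.3 V, so I_R = 10.3/5.6 = 1.84 mA.
Check D_A: its anode-to-cathode voltage is 4.5 − 10.3 = -5.8 V < 0.7 V, so it is off. The assumption is consistent.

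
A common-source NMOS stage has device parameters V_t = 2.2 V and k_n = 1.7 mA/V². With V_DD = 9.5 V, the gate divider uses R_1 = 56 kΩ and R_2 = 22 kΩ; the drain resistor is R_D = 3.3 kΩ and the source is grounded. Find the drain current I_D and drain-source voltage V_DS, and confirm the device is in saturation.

I_D ≈ 0.2 mA, V_DS ≈ 8.9 V

V_G = V_DD·R_2/(R_1+R_2) = 9.5×22/78 = 2.68 V. With the source grounded, V_GS = V_G = 2.68 V.
Assume saturation: I_D = (k_n/2)(V_GS − V_t)² = (1.7/2)×(2.68 − 2.2)² = 0.85×0.479² = 0.195 mA.
V_DS = V_DD − I_D·R_D = 9.5 − 0.195×3.3 = 8.86 V.
Saturation requires V_DS ≥ V_GS − V_t = 0.479 V; 8.86 ≥ 0.479 ✓.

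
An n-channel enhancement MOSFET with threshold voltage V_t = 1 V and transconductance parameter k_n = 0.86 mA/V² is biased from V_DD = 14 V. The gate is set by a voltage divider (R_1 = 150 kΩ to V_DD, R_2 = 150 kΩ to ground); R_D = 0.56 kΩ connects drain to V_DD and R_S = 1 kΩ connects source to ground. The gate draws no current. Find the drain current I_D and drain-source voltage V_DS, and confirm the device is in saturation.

I_D ≈ 3.3 mA, V_DS ≈ 8.9 V

V_G = V_DD·R_2/(R_1+R_2) = 14×150/300 = 7 V.
Assume saturation: I_D = (k_n/2)(V_GS − V_t)² with V_GS = V_G − I_D·R_S = 7 − 1·I_D.
Substituting gives 0.43·I_D² − 6.16·I_D + 15.5 = 0, with roots I_D = 3.25 or 11.1 mA.
The root I_D = 11.1 mA gives V_GS = -4.08 V ≤ V_t, so take I_D = 3.25 mA.
Then V_GS = 3.75 V and V_DS = V_DD − I_D(R_D+R_S) = 14 − 3.25×1.56 = 8.93 V.
Saturation requires V_DS ≥ V_GS − V_t = 2.75 V; 8.93 ≥ 2.75 ✓.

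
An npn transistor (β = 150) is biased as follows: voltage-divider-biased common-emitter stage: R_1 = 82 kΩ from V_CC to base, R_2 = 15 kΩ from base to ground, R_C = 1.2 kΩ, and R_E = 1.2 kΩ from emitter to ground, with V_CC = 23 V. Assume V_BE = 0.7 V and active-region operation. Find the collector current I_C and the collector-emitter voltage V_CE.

I_C ≈ 2.2 mA, V_CE ≈ 18 V

Thevenize the base divider: V_Th = V_CC·R_2/(R_1+R_2) = 23×15/97 = 3.56 V, R_Th = R_1‖R_2 = 12.7 kΩ.
Base-emitter loop: V_Th = I_B·R_Th + V_BE + (β+1)I_B·R_E, so I_B = (3.56 − 0.7) / (12.7 + 151×1.2) = 0.0147 mA.
I_C = β·I_B = 150×0.0147 = 2.21 mA, and I_E = (β+1)I_B = 2.22 mA.
V_CE = V_CC − I_C·R_C − I_E·R_E = 23 − 2.21×1.2 − 2.22×1.2 = 17.7 V.
V_CE = 17.7 V > 0.2 V confirms active-region operation.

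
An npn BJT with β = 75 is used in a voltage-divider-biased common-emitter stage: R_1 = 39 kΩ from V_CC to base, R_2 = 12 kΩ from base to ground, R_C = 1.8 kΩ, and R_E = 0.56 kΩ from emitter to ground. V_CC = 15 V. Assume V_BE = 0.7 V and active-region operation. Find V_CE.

V_CE ≈ 5.3 V

Thevenize the base divider: V_Th = V_CC·R_2/(R_1+R_2) = 15×12/51 = 3.53 V, R_Th = R_1‖R_2 = 9.18 kΩ.
Base-emitter loop: V_Th = I_B·R_Th + V_BE + (β+1)I_B·R_E, so I_B = (3.53 − 0.7) / (9.18 + 76×0.56) = 0.0547 mA.
I_C = β·I_B = 75×0.0547 = 4.1 mA, and I_E = (β+1)I_B = 4.16 mA.
V_CE = V_CC − I_C·R_C − I_E·R_E = 15 − 4.1×1.8 − 4.16×0.56 = 5.29 V.
V_CE = 5.29 V > 0.2 V confirms active-region operation.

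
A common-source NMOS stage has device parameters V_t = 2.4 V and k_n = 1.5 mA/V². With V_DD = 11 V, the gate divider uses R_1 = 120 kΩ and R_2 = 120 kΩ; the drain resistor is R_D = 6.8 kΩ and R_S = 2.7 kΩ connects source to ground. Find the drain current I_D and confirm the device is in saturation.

I_D ≈ 0.77 mA

V_G = V_DD·R_2/(R_1+R_2) = 11×120/240 = 5.5 V.
Assume saturation: I_D = (k_n/2)(V_GS − V_t)² with V_GS = V_G − I_D·R_S = 5.5 − 2.7·I_D.
Substituting gives 5.47·I_D² − 13.6·I_D + 7.21 = 0, with roots I_D = 0.772 or 1.71 mA.
The root I_D = 1.71 mA gives V_GS = 0.891 V ≤ V_t, so take I_D = 0.772 mA.
Then V_GS = 3.41 V and V_DS = V_DD − I_D(R_D+R_S) = 11 − 0.772×9.5 = 3.66 V.
Saturation requires V_DS ≥ V_GS − V_t = 1.01 V; 3.66 ≥ 1.01 ✓.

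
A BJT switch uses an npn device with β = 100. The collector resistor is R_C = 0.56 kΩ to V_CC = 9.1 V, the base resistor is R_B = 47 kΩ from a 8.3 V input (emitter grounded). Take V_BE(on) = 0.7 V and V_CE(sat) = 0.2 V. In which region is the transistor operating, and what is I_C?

saturation; I_C ≈ 16 mA

Assume active: I_B = (8.3 − 0.7)/47 = 0.162 mA, giving I_C = β·I_B = 16.2 mA.
But then V_CE = 9.1 − 16.2×0.56 = 0.0447 V < V_CE(sat) = 0.2 V — impossible in the active region.
So the transistor is saturated. With V_CE = 0.2 V, I_C = (V_CC − 0.2)/R_C = 8.9/0.56 = 15.9 mA.
Check: β·I_B = 16.2 mA > I_C = 15.9 mA, confirming saturation.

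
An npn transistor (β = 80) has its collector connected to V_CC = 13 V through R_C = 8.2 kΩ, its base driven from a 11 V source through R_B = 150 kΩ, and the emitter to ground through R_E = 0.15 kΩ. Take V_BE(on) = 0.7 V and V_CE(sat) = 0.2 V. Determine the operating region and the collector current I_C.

Assume active: I_B = (11 − 0.7)/(150 + 81×0.15) = 0.0635 mA, I_C = β·I_B = 5.08 mA.
Then V_CE = 13 − 5.08×8.2 − 5.15×0.15 = -29.4 V < 0.2 V — the active assumption fails.
Re-solve with V_CE = 0.2 V. KCL at the emitter: V_E/R_E = (V_BB−0.7−V_E)/R_B + (V_CC−0.2−V_E)/R_C, giving V_E = 0.24 V.
I_C = (V_CC − 0.2 − V_E)/R_C = (12.8 − 0.24)/8.2 = 1.53 mA.
Check: I_B = (10.3 − 0.24)/150 = 0.0671 mA, and β·I_B = 5.37 mA > I_C, confirming saturation.

saturation; I_C ≈ 1.5 mA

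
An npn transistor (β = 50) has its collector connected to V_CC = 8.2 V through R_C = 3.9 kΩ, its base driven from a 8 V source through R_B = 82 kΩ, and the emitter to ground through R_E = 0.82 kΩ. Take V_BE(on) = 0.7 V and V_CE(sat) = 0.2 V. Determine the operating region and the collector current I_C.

saturation; I_C ≈ 1.7 mA

Assume active: I_B = (8 − 0.7)/(82 + 51×0.82) = 0.059 mA, I_C = β·I_B = 2.95 mA.
Then V_CE = 8.2 − 2.95×3.9 − 3.01×0.82 = -5.76 V < 0.2 V — the active assumption fails.
Re-solve with V_CE = 0.2 V. KCL at the emitter: V_E/R_E = (V_BB−0.7−V_E)/R_B + (V_CC−0.2−V_E)/R_C, giving V_E = 1.44 V.
I_C = (V_CC − 0.2 − V_E)/R_C = (8 − 1.44)/3.9 = 1.68 mA.
Check: I_B = (7.3 − 1.44)/82 = 0.0715 mA, and β·I_B = 3.57 mA > I_C, confirming saturation.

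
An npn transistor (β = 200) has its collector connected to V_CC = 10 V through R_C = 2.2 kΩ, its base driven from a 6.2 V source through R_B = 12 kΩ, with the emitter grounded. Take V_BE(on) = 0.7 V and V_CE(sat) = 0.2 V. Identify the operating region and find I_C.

saturation; I_C ≈ 4.5 mA

Assume active: I_B = (6.2 − 0.7)/12 = 0.458 mA, giving I_C = β·I_B = 91.7 mA.
But then V_CE = 10 − 91.7×2.2 = -192 V < V_CE(sat) = 0.2 V — impossible in the active region.
So the transistor is saturated. With V_CE = 0.2 V, I_C = (V_CC − 0.2)/R_C = 9.8/2.2 = 4.45 mA.
Check: β·I_B = 91.7 mA > I_C = 4.45 mA, confirming saturation.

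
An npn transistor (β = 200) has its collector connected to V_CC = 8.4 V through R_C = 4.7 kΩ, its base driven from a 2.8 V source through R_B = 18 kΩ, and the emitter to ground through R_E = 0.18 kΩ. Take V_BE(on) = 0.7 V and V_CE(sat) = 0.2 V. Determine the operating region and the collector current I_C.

Assume active: I_B = (2.8 − 0.7)/(18 + 201×0.18) = 0.0388 mA, I_C = β·I_B = 7.75 mA.
Then V_CE = 8.4 − 7.75×4.7 − 7.79×0.18 = -29.4 V < 0.2 V — the active assumption fails.
Re-solve with V_CE = 0.2 V. KCL at the emitter: V_E/R_E = (V_BB−0.7−V_E)/R_B + (V_CC−0.2−V_E)/R_C, giving V_E = 0.32 V.
I_C = (V_CC − 0.2 − V_E)/R_C = (8.2 − 0.32)/4.7 = 1.68 mA.
Check: I_B = (2.1 − 0.32)/18 = 0.0989 mA, and β·I_B = 19.8 mA > I_C, confirming saturation.

saturation; I_C ≈ 1.7 mA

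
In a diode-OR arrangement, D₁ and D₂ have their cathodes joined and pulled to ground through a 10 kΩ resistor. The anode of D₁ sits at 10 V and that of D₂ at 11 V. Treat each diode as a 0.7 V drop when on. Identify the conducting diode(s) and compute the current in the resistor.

Assume both conduct. Then node N would need to be at both 10−0.7 = 9.3 V and 11−0.7 = 10.3 V, which is impossible.
Assume only D₂ conducts: V_N = 11 − 0.7 = 10.3 V, so I_R = 10.3/10 = 1.03 mA.
Check D₁: its anode-to-cathode voltage is 10 − 10.3 = -0.3 V < 0.7 V, so it is off. The assumption is consistent.

Only D₂ conducts; I_R ≈ 1 mA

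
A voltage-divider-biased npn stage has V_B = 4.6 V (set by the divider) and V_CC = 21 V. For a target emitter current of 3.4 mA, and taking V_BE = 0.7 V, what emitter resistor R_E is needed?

R_E ≈ 1.1 kΩ

V_E = V_B − V_BE = 4.6 − 0.7 = 3.9 V.
R_E = V_E / I_E = 3.9 / 3.4 = 1.15 kΩ.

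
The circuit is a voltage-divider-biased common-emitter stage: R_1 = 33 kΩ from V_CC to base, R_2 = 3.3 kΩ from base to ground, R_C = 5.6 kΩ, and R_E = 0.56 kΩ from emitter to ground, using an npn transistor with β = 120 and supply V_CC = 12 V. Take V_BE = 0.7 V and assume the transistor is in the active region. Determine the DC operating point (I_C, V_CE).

I_C ≈ 0.66 mA, V_CE ≈ 7.9 V

Thevenize the base divider: V_Th = V_CC·R_2/(R_1+R_2) = 12×3.3/36.3 = 1.09 V, R_Th = R_1‖R_2 = 3 kΩ.
Base-emitter loop: V_Th = I_B·R_Th + V_BE + (β+1)I_B·R_E, so I_B = (1.09 − 0.7) / (3 + 121×0.56) = 0.00552 mA.
I_C = β·I_B = 120×0.00552 = 0.663 mA, and I_E = (β+1)I_B = 0.668 mA.
V_CE = V_CC − I_C·R_C − I_E·R_E = 12 − 0.663×5.6 − 0.668×0.56 = 7.91 V.
V_CE = 7.91 V > 0.2 V confirms active-region operation.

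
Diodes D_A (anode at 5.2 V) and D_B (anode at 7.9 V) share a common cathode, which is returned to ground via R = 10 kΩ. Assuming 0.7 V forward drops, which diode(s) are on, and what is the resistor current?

Only D_B conducts; I_R ≈ 0.72 mA

Assume both conduct. Then node N would need to be at both 5.2−0.7 = 4.5 V and 7.9−0.7 = 7.2 V, which is impossible.
Assume only D_B conducts: V_N = 7.9 − 0.7 = 7.2 V, so I_R = 7.2/10 = 0.72 mA.
Check D_A: its anode-to-cathode voltage is 5.2 − 7.2 = -2 V < 0.7 V, so it is off. The assumption is consistent.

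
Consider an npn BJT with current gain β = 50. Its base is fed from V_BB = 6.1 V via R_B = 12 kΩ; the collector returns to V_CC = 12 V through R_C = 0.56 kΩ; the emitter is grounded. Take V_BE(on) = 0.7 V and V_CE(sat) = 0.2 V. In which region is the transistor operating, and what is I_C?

Assume active: I_B = (6.1 − 0.7)/12 = 0.45 mA, giving I_C = β·I_B = 22.5 mA.
But then V_CE = 12 − 22.5×0.56 = -0.6 V < V_CE(sat) = 0.2 V — impossible in the active region.
So the transistor is saturated. With V_CE = 0.2 V, I_C = (V_CC − 0.2)/R_C = 11.8/0.56 = 21.1 mA.
Check: β·I_B = 22.5 mA > I_C = 21.1 mA, confirming saturation.

saturation; I_C ≈ 21 mA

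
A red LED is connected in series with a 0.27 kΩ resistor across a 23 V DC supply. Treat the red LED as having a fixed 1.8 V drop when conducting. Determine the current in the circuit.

I ≈ 79 mA

KVL around the loop: 23 = V_D + I·R = 1.8 + I × 0.27 kΩ.
So I = (23 − 1.8) / 0.27 kΩ = 21.2 / 0.27 = 78.5 mA.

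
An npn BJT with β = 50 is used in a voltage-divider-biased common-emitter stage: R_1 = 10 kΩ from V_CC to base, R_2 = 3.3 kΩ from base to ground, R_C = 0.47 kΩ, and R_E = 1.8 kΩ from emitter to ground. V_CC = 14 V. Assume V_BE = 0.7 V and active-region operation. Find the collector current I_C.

I_C ≈ 1.5 mA

Thevenize the base divider: V_Th = V_CC·R_2/(R_1+R_2) = 14×3.3/13.3 = 3.47 V, R_Th = R_1‖R_2 = 2.48 kΩ.
Base-emitter loop: V_Th = I_B·R_Th + V_BE + (β+1)I_B·R_E, so I_B = (3.47 − 0.7) / (2.48 + 51×1.8) = 0.0294 mA.
I_C = β·I_B = 50×0.0294 = 1.47 mA, and I_E = (β+1)I_B = 1.5 mA.
V_CE = V_CC − I_C·R_C − I_E·R_E = 14 − 1.47×0.47 − 1.5×1.8 = 10.6 V.
V_CE = 10.6 V > 0.2 V confirms active-region operation.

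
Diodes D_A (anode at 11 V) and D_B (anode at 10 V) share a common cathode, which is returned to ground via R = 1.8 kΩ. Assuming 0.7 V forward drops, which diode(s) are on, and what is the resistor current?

Assume both conduct. Then node N would need to be at both 11−0.7 = 10.3 V and 10−0.7 = 9.3 V, which is impossible.
Assume only D_A conducts: V_N = 11 − 0.7 = 10.3 V, so I_R = 10.3/1.8 = 5.72 mA.
Check D_B: its anode-to-cathode voltage is 10 − 10.3 = -0.3 V < 0.7 V, so it is off. The assumption is consistent.

Only D_A conducts; I_R ≈ 5.7 mA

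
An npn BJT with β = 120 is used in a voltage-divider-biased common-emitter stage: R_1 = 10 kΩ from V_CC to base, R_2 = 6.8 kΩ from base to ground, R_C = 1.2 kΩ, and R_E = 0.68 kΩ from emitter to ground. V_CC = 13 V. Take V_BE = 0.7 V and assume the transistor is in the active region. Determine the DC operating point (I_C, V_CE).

Thevenize the base divider: V_Th = V_CC·R_2/(R_1+R_2) = 13×6.8/16.8 = 5.26 V, R_Th = R_1‖R_2 = 4.05 kΩ.
Base-emitter loop: V_Th = I_B·R_Th + V_BE + (β+1)I_B·R_E, so I_B = (5.26 − 0.7) / (4.05 + 121×0.68) = 0.0528 mA.
I_C = β·I_B = 120×0.0528 = 6.34 mA, and I_E = (β+1)I_B = 6.39 mA.
V_CE = V_CC − I_C·R_C − I_E·R_E = 13 − 6.34×1.2 − 6.39×0.68 = 1.04 V.
V_CE = 1.04 V > 0.2 V confirms active-region operation.

I_C ≈ 6.3 mA, V_CE ≈ 1 V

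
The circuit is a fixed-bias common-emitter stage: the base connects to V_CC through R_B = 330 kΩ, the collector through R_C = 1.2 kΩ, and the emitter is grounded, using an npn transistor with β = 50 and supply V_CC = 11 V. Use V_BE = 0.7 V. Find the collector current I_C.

Base loop: V_CC = I_B·R_B + V_BE, so I_B = (11 − 0.7)/330 kΩ = 0.0312 mA.
In the active region I_C = β·I_B = 50 × 0.0312 = 1.56 mA.
Collector loop: V_CE = V_CC − I_C·R_C = 11 − 1.56×1.2 = 9.13 V.
Since V_CE = 9.13 V > V_CE(sat) ≈ 0.2 V, the transistor is in the active region as assumed.

I_C ≈ 1.6 mA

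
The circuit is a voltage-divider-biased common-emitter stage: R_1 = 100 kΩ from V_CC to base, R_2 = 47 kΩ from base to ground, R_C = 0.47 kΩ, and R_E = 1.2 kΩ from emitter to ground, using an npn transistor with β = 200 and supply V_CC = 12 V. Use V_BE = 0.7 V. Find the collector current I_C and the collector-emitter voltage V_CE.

Thevenize the base divider: V_Th = V_CC·R_2/(R_1+R_2) = 12×47/147 = 3.84 V, R_Th = R_1‖R_2 = 32 kΩ.
Base-emitter loop: V_Th = I_B·R_Th + V_BE + (β+1)I_B·R_E, so I_B = (3.84 − 0.7) / (32 + 201×1.2) = 0.0115 mA.
I_C = β·I_B = 200×0.0115 = 2.3 mA, and I_E = (β+1)I_B = 2.31 mA.
V_CE = V_CC − I_C·R_C − I_E·R_E = 12 − 2.3×0.47 − 2.31×1.2 = 8.15 V.
V_CE = 8.15 V > 0.2 V confirms active-region operation.

I_C ≈ 2.3 mA, V_CE ≈ 8.2 V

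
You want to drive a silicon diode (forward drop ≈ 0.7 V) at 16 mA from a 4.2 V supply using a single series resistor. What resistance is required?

R ≈ 0.22 kΩ

The resistor drops V_S − V_D = 4.2 − 0.7 = 3.5 V at 16 mA.
R = 3.5 V / 16 mA = 0.219 kΩ.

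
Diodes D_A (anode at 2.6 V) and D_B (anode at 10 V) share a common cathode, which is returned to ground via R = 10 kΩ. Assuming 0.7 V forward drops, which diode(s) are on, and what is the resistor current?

Assume both conduct. Then node N would need to be at both 2.6−0.7 = 1.9 V and 10−0.7 = 9.3 V, which is impossible.
Assume only D_B conducts: V_N = 10 − 0.7 = 9.3 V, so I_R = 9.3/10 = 0.93 mA.
Check D_A: its anode-to-cathode voltage is 2.6 − 9.3 = -6.7 V < 0.7 V, so it is off. The assumption is consistent.

Only D_B conducts; I_R ≈ 0.93 mA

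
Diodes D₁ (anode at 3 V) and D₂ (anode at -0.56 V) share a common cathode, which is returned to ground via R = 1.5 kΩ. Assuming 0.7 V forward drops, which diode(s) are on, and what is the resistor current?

Assume both conduct. Then node N would need to be at both 3−0.7 = 2.3 V and -0.56−0.7 = -1.26 V, which is impossible.
Assume only D₁ conducts: V_N = 3 − 0.7 = 2.3 V, so I_R = 2.3/1.5 = 1.53 mA.
Check D₂: its anode-to-cathode voltage is -0.56 − 2.3 = -2.86 V < 0.7 V, so it is off. The assumption is consistent.

Only D₁ conducts; I_R ≈ 1.5 mA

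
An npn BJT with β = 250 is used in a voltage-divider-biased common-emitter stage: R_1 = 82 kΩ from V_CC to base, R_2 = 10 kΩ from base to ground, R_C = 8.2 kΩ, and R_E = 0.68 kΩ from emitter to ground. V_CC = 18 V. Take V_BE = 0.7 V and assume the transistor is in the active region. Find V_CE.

Thevenize the base divider: V_Th = V_CC·R_2/(R_1+R_2) = 18×10/92 = 1.96 V, R_Th = R_1‖R_2 = 8.91 kΩ.
Base-emitter loop: V_Th = I_B·R_Th + V_BE + (β+1)I_B·R_E, so I_B = (1.96 − 0.7) / (8.91 + 251×0.68) = 0.007 mA.
I_C = β·I_B = 250×0.007 = 1.75 mA, and I_E = (β+1)I_B = 1.76 mA.
V_CE = V_CC − I_C·R_C − I_E·R_E = 18 − 1.75×8.2 − 1.76×0.68 = 2.46 V.
V_CE = 2.46 V > 0.2 V confirms active-region operation.

V_CE ≈ 2.5 V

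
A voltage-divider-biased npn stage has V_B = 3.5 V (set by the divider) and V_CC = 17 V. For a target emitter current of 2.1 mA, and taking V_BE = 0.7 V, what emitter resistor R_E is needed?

V_E = V_B − V_BE = 3.5 − 0.7 = 2.8 V.
R_E = V_E / I_E = 2.8 / 2.1 = 1.33 kΩ.

R_E ≈ 1.3 kΩ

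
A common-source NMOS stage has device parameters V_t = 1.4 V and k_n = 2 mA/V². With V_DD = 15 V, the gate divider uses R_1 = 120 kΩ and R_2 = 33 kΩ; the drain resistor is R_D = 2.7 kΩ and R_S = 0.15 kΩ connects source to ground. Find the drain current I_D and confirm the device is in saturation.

I_D ≈ 2.2 mA

V_G = V_DD·R_2/(R_1+R_2) = 15×33/153 = 3.24 V.
Assume saturation: I_D = (k_n/2)(V_GS − V_t)² with V_GS = V_G − I_D·R_S = 3.24 − 0.15·I_D.
Substituting gives 0.0225·I_D² − 1.55·I_D + 3.37 = 0, with roots I_D = 2.25 or 66.7 mA.
The root I_D = 66.7 mA gives V_GS = -6.77 V ≤ V_t, so take I_D = 2.25 mA.
Then V_GS = 2.9 V and V_DS = V_DD − I_D(R_D+R_S) = 15 − 2.25×2.85 = 8.6 V.
Saturation requires V_DS ≥ V_GS − V_t = 1.5 V; 8.6 ≥ 1.5 ✓.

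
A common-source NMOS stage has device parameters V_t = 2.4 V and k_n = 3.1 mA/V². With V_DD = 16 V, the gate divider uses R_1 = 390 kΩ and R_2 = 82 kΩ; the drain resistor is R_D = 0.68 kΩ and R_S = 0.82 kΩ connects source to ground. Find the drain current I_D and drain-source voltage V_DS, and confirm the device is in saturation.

V_G = V_DD·R_2/(R_1+R_2) = 16×82/472 = 2.78 V.
Assume saturation: I_D = (k_n/2)(V_GS − V_t)² with V_GS = V_G − I_D·R_S = 2.78 − 0.82·I_D.
Substituting gives 1.04·I_D² − 1.97·I_D + 0.223 = 0, with roots I_D = 0.122 or 1.76 mA.
The root I_D = 1.76 mA gives V_GS = 1.33 V ≤ V_t, so take I_D = 0.122 mA.
Then V_GS = 2.68 V and V_DS = V_DD − I_D(R_D+R_S) = 16 − 0.122×1.5 = 15.8 V.
Saturation requires V_DS ≥ V_GS − V_t = 0.28 V; 15.8 ≥ 0.28 ✓.

I_D ≈ 0.12 mA, V_DS ≈ 16 V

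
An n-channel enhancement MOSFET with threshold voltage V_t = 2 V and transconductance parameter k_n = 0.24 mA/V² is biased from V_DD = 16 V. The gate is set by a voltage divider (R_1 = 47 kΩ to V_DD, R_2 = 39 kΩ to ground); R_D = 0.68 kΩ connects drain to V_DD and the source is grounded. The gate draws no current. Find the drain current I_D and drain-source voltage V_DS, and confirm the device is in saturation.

I_D ≈ 3.3 mA, V_DS ≈ 14 V

V_G = V_DD·R_2/(R_1+R_2) = 16×39/86 = 7.26 V. With the source grounded, V_GS = V_G = 7.26 V.
Assume saturation: I_D = (k_n/2)(V_GS − V_t)² = (0.24/2)×(7.26 − 2)² = 0.12×5.26² = 3.31 mA.
V_DS = V_DD − I_D·R_D = 16 − 3.31×0.68 = 13.7 V.
Saturation requires V_DS ≥ V_GS − V_t = 5.26 V; 13.7 ≥ 5.26 ✓.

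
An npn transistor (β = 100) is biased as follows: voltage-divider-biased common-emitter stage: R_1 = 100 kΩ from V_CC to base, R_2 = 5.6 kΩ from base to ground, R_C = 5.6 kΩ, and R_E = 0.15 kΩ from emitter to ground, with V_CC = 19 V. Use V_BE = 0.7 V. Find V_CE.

Thevenize the base divider: V_Th = V_CC·R_2/(R_1+R_2) = 19×5.6/106 = 1.01 V, R_Th = R_1‖R_2 = 5.3 kΩ.
Base-emitter loop: V_Th = I_B·R_Th + V_BE + (β+1)I_B·R_E, so I_B = (1.01 − 0.7) / (5.3 + 101×0.15) = 0.015 mA.
I_C = β·I_B = 100×0.015 = 1.5 mA, and I_E = (β+1)I_B = 1.52 mA.
V_CE = V_CC − I_C·R_C − I_E·R_E = 19 − 1.5×5.6 − 1.52×0.15 = 10.4 V.
V_CE = 10.4 V > 0.2 V confirms active-region operation.

V_CE ≈ 10 V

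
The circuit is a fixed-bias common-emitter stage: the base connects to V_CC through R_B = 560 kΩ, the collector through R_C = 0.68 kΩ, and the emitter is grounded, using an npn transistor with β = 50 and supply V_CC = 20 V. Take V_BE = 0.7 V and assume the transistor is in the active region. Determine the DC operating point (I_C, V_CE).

Base loop: V_CC = I_B·R_B + V_BE, so I_B = (20 − 0.7)/560 kΩ = 0.0345 mA.
In the active region I_C = β·I_B = 50 × 0.0345 = 1.72 mA.
Collector loop: V_CE = V_CC − I_C·R_C = 20 − 1.72×0.68 = 18.8 V.
Since V_CE = 18.8 V > V_CE(sat) ≈ 0.2 V, the transistor is in the active region as assumed.

I_C ≈ 1.7 mA, V_CE ≈ 19 V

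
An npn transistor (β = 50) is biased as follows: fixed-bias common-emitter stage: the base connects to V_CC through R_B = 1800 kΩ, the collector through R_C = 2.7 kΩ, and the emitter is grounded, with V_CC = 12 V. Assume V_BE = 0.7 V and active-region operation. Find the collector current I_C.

I_C ≈ 0.31 mA

Base loop: V_CC = I_B·R_B + V_BE, so I_B = (12 − 0.7)/1800 kΩ = 0.00628 mA.
In the active region I_C = β·I_B = 50 × 0.00628 = 0.314 mA.
Collector loop: V_CE = V_CC − I_C·R_C = 12 − 0.314×2.7 = 11.2 V.
Since V_CE = 11.2 V > V_CE(sat) ≈ 0.2 V, the transistor is in the active region as assumed.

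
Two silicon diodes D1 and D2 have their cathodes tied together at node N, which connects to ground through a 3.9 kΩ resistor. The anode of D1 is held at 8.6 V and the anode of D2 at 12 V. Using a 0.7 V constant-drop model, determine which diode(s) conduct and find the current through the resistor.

Assume both conduct. Then node N would need to be at both 8.6−0.7 = 7.9 V and 12−0.7 = 11.3 V, which is impossible.
Assume only D2 conducts: V_N = 12 − 0.7 = 11.3 V, so I_R = 11.3/3.9 = 2.9 mA.
Check D1: its anode-to-cathode voltage is 8.6 − 11.3 = -2.7 V < 0.7 V, so it is off. The assumption is consistent.

Only D2 conducts; I_R ≈ 2.9 mA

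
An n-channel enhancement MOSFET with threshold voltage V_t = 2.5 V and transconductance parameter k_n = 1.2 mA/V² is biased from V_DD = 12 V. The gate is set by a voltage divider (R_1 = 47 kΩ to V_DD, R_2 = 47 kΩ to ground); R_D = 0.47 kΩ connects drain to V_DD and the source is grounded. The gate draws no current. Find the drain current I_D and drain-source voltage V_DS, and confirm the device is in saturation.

V_G = V_DD·R_2/(R_1+R_2) = 12×47/94 = 6 V. With the source grounded, V_GS = V_G = 6 V.
Assume saturation: I_D = (k_n/2)(V_GS − V_t)² = (1.2/2)×(6 − 2.5)² = 0.6×3.5² = 7.35 mA.
V_DS = V_DD − I_D·R_D = 12 − 7.35×0.47 = 8.55 V.
Saturation requires V_DS ≥ V_GS − V_t = 3.5 V; 8.55 ≥ 3.5 ✓.

I_D ≈ 7.4 mA, V_DS ≈ 8.5 V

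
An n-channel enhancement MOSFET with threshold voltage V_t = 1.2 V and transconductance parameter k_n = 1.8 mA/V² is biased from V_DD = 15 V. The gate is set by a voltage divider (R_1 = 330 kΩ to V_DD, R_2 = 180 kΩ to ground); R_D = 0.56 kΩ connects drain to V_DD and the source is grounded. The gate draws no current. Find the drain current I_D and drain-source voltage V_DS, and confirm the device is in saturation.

V_G = V_DD·R_2/(R_1+R_2) = 15×180/510 = 5.29 V. With the source grounded, V_GS = V_G = 5.29 V.
Assume saturation: I_D = (k_n/2)(V_GS − V_t)² = (1.8/2)×(5.29 − 1.2)² = 0.9×4.09² = 15.1 mA.
V_DS = V_DD − I_D·R_D = 15 − 15.1×0.56 = 6.55 V.
Saturation requires V_DS ≥ V_GS − V_t = 4.09 V; 6.55 ≥ 4.09 ✓.

I_D ≈ 15 mA, V_DS ≈ 6.6 V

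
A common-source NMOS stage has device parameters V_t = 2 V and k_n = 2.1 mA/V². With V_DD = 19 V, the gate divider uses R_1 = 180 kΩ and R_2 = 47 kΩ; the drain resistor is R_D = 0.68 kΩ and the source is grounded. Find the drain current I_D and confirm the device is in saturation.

V_G = V_DD·R_2/(R_1+R_2) = 19×47/227 = 3.93 V. With the source grounded, V_GS = V_G = 3.93 V.
Assume saturation: I_D = (k_n/2)(V_GS − V_t)² = (2.1/2)×(3.93 − 2)² = 1.05×1.93² = 3.93 mA.
V_DS = V_DD − I_D·R_D = 19 − 3.93×0.68 = 16.3 V.
Saturation requires V_DS ≥ V_GS − V_t = 1.93 V; 16.3 ≥ 1.93 ✓.

I_D ≈ 3.9 mA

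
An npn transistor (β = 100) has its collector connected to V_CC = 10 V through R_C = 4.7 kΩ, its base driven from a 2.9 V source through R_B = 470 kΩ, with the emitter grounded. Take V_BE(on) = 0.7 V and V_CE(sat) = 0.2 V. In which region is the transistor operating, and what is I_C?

active; I_C ≈ 0.47 mA

Assume active. Base-emitter loop: I_B = (V_BB − V_BE)/R_B = (2.9 − 0.7)/470 = 0.00468 mA.
I_C = β·I_B = 100×0.00468 = 0.468 mA.
V_CE = V_CC − I_C·R_C = 10 − 0.468×4.7 = 7.8 V > V_CE(sat), so the active-region assumption holds.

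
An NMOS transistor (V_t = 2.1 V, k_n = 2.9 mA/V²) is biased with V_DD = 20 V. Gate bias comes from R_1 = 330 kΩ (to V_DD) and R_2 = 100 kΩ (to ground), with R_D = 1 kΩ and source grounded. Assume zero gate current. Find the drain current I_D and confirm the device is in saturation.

I_D ≈ 9.4 mA

V_G = V_DD·R_2/(R_1+R_2) = 20×100/430 = 4.65 V. With the source grounded, V_GS = V_G = 4.65 V.
Assume saturation: I_D = (k_n/2)(V_GS − V_t)² = (2.9/2)×(4.65 − 2.1)² = 1.45×2.55² = 9.44 mA.
V_DS = V_DD − I_D·R_D = 20 − 9.44×1 = 10.6 V.
Saturation requires V_DS ≥ V_GS − V_t = 2.55 V; 10.6 ≥ 2.55 ✓.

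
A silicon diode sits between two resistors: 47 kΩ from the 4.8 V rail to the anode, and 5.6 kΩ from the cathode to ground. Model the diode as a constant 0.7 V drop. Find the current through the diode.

I ≈ 0.078 mA

The two resistors are in series with the diode, so KVL gives 4.8 = I·47 + 0.7 + I·5.6.
I = (4.8 − 0.7) / (47 + 5.6) kΩ = 4.1 / 52.6 = 0.0779 mA.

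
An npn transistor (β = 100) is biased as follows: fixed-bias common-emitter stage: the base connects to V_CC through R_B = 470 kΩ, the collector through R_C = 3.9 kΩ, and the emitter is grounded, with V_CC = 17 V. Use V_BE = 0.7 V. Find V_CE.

V_CE ≈ 3.5 V

Base loop: V_CC = I_B·R_B + V_BE, so I_B = (17 − 0.7)/470 kΩ = 0.0347 mA.
In the active region I_C = β·I_B = 100 × 0.0347 = 3.47 mA.
Collector loop: V_CE = V_CC − I_C·R_C = 17 − 3.47×3.9 = 3.47 V.
Since V_CE = 3.47 V > V_CE(sat) ≈ 0.2 V, the transistor is in the active region as assumed.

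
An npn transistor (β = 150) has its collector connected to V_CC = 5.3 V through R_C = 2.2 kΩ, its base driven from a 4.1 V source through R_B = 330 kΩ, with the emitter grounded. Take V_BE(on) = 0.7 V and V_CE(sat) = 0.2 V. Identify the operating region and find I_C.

Assume active. Base-emitter loop: I_B = (V_BB − V_BE)/R_B = (4.1 − 0.7)/330 = 0.0103 mA.
I_C = β·I_B = 150×0.0103 = 1.55 mA.
V_CE = V_CC − I_C·R_C = 5.3 − 1.55×2.2 = 1.9 V > V_CE(sat), so the active-region assumption holds.

active; I_C ≈ 1.5 mA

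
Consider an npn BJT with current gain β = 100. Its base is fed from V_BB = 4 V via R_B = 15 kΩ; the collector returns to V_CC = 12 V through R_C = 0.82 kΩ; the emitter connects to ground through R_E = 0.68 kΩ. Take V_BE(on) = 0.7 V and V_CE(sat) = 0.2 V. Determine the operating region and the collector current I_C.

Assume active. Base-emitter loop: I_B = (V_BB − V_BE)/(R_B + (β+1)R_E) = (4 − 0.7)/(15 + 101×0.68) = 0.0394 mA.
I_C = β·I_B = 100×0.0394 = 3.94 mA.
V_CE = V_CC − I_C·R_C − I_E·R_E = 12 − 3.94×0.82 − 3.98×0.68 = 6.06 V > V_CE(sat), so the active-region assumption holds.

active; I_C ≈ 3.9 mA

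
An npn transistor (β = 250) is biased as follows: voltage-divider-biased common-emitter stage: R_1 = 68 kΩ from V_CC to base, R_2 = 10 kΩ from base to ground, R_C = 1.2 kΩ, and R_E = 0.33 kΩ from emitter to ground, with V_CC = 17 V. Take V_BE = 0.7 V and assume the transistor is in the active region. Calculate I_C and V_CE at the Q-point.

Thevenize the base divider: V_Th = V_CC·R_2/(R_1+R_2) = 17×10/78 = 2.18 V, R_Th = R_1‖R_2 = 8.72 kΩ.
Base-emitter loop: V_Th = I_B·R_Th + V_BE + (β+1)I_B·R_E, so I_B = (2.18 − 0.7) / (8.72 + 251×0.33) = 0.0162 mA.
I_C = β·I_B = 250×0.0162 = 4.04 mA, and I_E = (β+1)I_B = 4.06 mA.
V_CE = V_CC − I_C·R_C − I_E·R_E = 17 − 4.04×1.2 − 4.06×0.33 = 10.8 V.
V_CE = 10.8 V > 0.2 V confirms active-region operation.

I_C ≈ 4 mA, V_CE ≈ 11 V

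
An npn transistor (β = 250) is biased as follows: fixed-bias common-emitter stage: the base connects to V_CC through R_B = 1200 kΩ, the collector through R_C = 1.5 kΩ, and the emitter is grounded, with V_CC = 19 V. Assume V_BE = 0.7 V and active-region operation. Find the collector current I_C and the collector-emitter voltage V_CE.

I_C ≈ 3.8 mA, V_CE ≈ 13 V

Base loop: V_CC = I_B·R_B + V_BE, so I_B = (19 − 0.7)/1200 kΩ = 0.0153 mA.
In the active region I_C = β·I_B = 250 × 0.0153 = 3.81 mA.
Collector loop: V_CE = V_CC − I_C·R_C = 19 − 3.81×1.5 = 13.3 V.
Since V_CE = 13.3 V > V_CE(sat) ≈ 0.2 V, the transistor is in the active region as assumed.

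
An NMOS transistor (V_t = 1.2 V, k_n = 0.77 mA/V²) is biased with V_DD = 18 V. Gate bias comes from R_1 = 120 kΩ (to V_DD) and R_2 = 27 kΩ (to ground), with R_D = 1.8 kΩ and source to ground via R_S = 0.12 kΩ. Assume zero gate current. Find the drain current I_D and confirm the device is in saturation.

I_D ≈ 1.4 mA

V_G = V_DD·R_2/(R_1+R_2) = 18×27/147 = 3.31 V.
Assume saturation: I_D = (k_n/2)(V_GS − V_t)² with V_GS = V_G − I_D·R_S = 3.31 − 0.12·I_D.
Substituting gives 0.00554·I_D² − 1.19·I_D + 1.71 = 0, with roots I_D = 1.44 or 214 mA.
The root I_D = 214 mA gives V_GS = -22.4 V ≤ V_t, so take I_D = 1.44 mA.
Then V_GS = 3.13 V and V_DS = V_DD − I_D(R_D+R_S) = 18 − 1.44×1.92 = 15.2 V.
Saturation requires V_DS ≥ V_GS − V_t = 1.93 V; 15.2 ≥ 1.93 ✓.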